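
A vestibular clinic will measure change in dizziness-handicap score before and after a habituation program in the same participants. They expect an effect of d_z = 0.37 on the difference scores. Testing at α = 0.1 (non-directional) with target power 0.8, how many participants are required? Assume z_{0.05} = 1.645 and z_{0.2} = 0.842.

n = 46 pairs

For a paired (one-sample on differences) test: n = ((z_{α/2} + z_β) / d)².
z_{α/2} + z_β = 1.645 + 0.842 = 2.487.
n = (2.487 / 0.37)² = 6.722² = 45.18.
Round up.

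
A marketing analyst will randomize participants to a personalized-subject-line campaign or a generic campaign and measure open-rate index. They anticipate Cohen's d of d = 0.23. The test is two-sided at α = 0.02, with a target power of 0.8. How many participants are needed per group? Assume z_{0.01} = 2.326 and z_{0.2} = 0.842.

For two independent groups with equal n: n = 2·((z_{α/2} + z_β) / d)².
z_{α/2} + z_β = 2.326 + 0.842 = 3.168.
n = 2 × (3.168 / 0.23)² = 2 × 13.774² = 2 × 189.72 = 379.4.
Round up to the next whole participant.

n = 380 per group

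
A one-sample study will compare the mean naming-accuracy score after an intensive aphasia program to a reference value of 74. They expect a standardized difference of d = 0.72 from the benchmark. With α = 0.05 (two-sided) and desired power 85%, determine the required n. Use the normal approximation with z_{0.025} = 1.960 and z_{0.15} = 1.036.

For a one-sample test: n = ((z_{α/2} + z_β) / d)².
z_{α/2} + z_β = 1.960 + 1.036 = 2.996.
n = (2.996 / 0.72)² = 4.161² = 17.31.
Round up.

n = 18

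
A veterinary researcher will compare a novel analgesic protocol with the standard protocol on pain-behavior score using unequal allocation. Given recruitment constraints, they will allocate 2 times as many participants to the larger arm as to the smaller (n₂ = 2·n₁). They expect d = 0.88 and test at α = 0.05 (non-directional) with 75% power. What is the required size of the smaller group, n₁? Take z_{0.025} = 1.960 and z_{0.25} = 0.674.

n₁ = 14

With allocation ratio k = n₂/n₁ = 2, Var(x̄₁−x̄₂) = σ²(1/n₁ + 1/(k·n₁)) = σ²·(k+1)/(k·n₁).
So n₁ = (1 + 1/k)·((z_{α/2} + z_β)/d)² = 1.500 × (2.634/0.88)².
n₁ = 1.500 × 8.96 = 13.4.
Round up: n₁ = 14, giving n₂ = 2 × 14 = 28.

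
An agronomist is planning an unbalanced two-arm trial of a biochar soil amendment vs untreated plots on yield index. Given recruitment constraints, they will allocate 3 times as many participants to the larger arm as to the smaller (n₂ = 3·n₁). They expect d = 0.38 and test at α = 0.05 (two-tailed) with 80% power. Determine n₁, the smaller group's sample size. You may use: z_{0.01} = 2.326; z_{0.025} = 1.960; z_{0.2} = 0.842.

With allocation ratio k = n₂/n₁ = 3, Var(x̄₁−x̄₂) = σ²(1/n₁ + 1/(k·n₁)) = σ²·(k+1)/(k·n₁).
So n₁ = (1 + 1/k)·((z_{α/2} + z_β)/d)² = 1.333 × (2.802/0.38)².
n₁ = 1.333 × 54.37 = 72.5.
Round up: n₁ = 73, giving n₂ = 3 × 73 = 219.

n₁ = 73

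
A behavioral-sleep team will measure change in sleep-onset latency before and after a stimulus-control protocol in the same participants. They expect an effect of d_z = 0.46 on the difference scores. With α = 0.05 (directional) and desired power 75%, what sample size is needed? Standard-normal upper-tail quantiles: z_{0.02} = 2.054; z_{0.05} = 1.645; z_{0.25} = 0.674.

For a paired (one-sample on differences) test: n = ((z_{α} + z_β) / d)².
z_{α} + z_β = 1.645 + 0.674 = 2.319.
n = (2.319 / 0.46)² = 5.041² = 25.41.
Round up.

n = 26 pairs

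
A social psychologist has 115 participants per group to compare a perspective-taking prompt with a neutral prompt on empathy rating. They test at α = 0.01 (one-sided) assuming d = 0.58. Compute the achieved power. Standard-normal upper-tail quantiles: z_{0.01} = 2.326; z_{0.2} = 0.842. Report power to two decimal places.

power ≈ 0.98

For two equal groups, power = Φ(d·√(n/2) − z_{α}).
d·√(n/2) = 0.58 × √(115/2) = 0.58 × 7.583 = 4.398.
z_β = 4.398 − 2.326 = 2.072.
Power = Φ(2.072) = 0.981.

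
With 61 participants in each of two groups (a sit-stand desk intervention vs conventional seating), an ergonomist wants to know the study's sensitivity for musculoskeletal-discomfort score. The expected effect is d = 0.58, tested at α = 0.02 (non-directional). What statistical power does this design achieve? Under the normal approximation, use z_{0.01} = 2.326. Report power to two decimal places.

power ≈ 0.81

For two equal groups, power = Φ(d·√(n/2) − z_{α/2}).
d·√(n/2) = 0.58 × √(61/2) = 0.58 × 5.523 = 3.203.
z_β = 3.203 − 2.326 = 0.877.
Power = Φ(0.877) = 0.810.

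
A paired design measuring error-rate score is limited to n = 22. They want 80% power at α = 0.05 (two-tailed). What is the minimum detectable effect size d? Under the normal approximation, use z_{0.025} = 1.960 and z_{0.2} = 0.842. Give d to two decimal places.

d_min ≈ 0.60

For a single sample (or paired design) of n = 22: d_min = (z_{α/2} + z_β)/√n.
z-sum = 1.960 + 0.842 = 2.802.
d_min = 2.802 / √22 = 2.802 / 4.690 = 0.597.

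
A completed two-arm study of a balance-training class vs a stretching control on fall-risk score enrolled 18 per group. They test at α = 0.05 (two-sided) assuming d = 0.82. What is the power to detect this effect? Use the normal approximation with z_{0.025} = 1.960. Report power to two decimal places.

power ≈ 0.69

For two equal groups, power = Φ(d·√(n/2) − z_{α/2}).
d·√(n/2) = 0.82 × √(18/2) = 0.82 × 3.000 = 2.460.
z_β = 2.460 − 1.960 = 0.500.
Power = Φ(0.500) = 0.691.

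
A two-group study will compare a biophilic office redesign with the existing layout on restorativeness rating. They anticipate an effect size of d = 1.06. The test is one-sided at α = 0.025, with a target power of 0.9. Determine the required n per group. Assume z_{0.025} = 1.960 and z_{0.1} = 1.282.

For two independent groups with equal n: n = 2·((z_{α} + z_β) / d)².
z_{α} + z_β = 1.960 + 1.282 = 3.242.
n = 2 × (3.242 / 1.06)² = 2 × 3.058² = 2 × 9.35 = 18.7.
Round up to the next whole participant.

n = 19 per group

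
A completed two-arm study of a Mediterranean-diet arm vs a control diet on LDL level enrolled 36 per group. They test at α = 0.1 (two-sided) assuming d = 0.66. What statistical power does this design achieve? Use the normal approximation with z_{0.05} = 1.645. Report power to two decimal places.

For two equal groups, power = Φ(d·√(n/2) − z_{α/2}).
d·√(n/2) = 0.66 × √(36/2) = 0.66 × 4.243 = 2.800.
z_β = 2.800 − 1.645 = 1.155.
Power = Φ(1.155) = 0.876.

power ≈ 0.88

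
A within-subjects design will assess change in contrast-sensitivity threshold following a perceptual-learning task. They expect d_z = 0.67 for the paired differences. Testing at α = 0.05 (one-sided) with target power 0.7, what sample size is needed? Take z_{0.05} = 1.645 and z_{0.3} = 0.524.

For a paired (one-sample on differences) test: n = ((z_{α} + z_β) / d)².
z_{α} + z_β = 1.645 + 0.524 = 2.169.
n = (2.169 / 0.67)² = 3.237² = 10.48.
Round up.

n = 11 pairs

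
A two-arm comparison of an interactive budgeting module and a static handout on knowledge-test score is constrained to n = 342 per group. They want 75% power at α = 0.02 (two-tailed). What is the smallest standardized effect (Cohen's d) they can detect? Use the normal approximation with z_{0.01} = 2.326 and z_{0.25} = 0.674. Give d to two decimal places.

d_min ≈ 0.23

For two independent groups of n = 342 each: d_min = (z_{α/2} + z_β)·√(2/n).
z-sum = 2.326 + 0.674 = 3.000.
d_min = 3.000 × √(2/342) = 3.000 × 0.0765 = 0.229.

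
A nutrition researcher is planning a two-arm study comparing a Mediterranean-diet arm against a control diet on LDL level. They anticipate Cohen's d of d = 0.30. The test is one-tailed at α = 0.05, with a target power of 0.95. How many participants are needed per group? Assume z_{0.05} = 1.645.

n = 241 per group

For two independent groups with equal n: n = 2·((z_{α} + z_β) / d)².
z_{α} + z_β = 1.645 + 1.645 = 3.290.
n = 2 × (3.290 / 0.30)² = 2 × 10.967² = 2 × 120.27 = 240.5.
Round up to the next whole participant.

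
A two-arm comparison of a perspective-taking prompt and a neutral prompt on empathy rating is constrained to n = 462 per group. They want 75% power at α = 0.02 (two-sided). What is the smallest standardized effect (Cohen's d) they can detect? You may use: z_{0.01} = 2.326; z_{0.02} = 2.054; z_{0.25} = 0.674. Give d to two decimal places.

d_min ≈ 0.20

For two independent groups of n = 462 each: d_min = (z_{α/2} + z_β)·√(2/n).
z-sum = 2.326 + 0.674 = 3.000.
d_min = 3.000 × √(2/462) = 3.000 × 0.0658 = 0.197.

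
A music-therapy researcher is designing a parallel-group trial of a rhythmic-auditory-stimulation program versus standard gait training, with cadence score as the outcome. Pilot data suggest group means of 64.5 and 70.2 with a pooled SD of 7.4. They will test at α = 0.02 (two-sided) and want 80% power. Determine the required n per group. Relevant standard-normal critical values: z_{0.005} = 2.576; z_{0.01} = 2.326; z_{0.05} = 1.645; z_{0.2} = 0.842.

n = 34 per group

Cohen's d = |M₁ − M₂| / SD_pooled = |64.5 − 70.2| / 7.4 = 5.7 / 7.4 = 0.770.
For two independent groups with equal n: n = 2·((z_{α/2} + z_β) / d)².
z_{α/2} + z_β = 2.326 + 0.842 = 3.168.
n = 2 × (3.168 / 0.770)² = 2 × 4.114² = 2 × 16.93 = 33.9.
Round up to the next whole participant.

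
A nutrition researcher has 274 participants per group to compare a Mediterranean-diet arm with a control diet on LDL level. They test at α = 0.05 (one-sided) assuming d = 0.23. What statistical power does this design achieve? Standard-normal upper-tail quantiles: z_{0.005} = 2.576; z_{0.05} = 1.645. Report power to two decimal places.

For two equal groups, power = Φ(d·√(n/2) − z_{α}).
d·√(n/2) = 0.23 × √(274/2) = 0.23 × 11.705 = 2.692.
z_β = 2.692 − 1.645 = 1.047.
Power = Φ(1.047) = 0.852.

power ≈ 0.85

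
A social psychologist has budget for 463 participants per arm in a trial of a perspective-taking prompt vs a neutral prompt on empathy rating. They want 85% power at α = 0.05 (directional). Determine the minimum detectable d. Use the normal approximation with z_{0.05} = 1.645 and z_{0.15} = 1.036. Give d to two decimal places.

d_min ≈ 0.18

For two independent groups of n = 463 each: d_min = (z_{α} + z_β)·√(2/n).
z-sum = 1.645 + 1.036 = 2.681.
d_min = 2.681 × √(2/463) = 2.681 × 0.0657 = 0.176.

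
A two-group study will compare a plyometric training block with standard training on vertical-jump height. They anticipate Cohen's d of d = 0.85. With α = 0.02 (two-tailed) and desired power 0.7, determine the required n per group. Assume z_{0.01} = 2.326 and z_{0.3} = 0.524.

n = 23 per group

For two independent groups with equal n: n = 2·((z_{α/2} + z_β) / d)².
z_{α/2} + z_β = 2.326 + 0.524 = 2.850.
n = 2 × (2.850 / 0.85)² = 2 × 3.353² = 2 × 11.24 = 22.5.
Round up to the next whole participant.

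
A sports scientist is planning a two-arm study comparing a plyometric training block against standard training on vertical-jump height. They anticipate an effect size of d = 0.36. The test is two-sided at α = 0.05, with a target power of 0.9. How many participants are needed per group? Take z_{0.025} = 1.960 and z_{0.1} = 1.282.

n = 163 per group

For two independent groups with equal n: n = 2·((z_{α/2} + z_β) / d)².
z_{α/2} + z_β = 1.960 + 1.282 = 3.242.
n = 2 × (3.242 / 0.36)² = 2 × 9.006² = 2 × 81.10 = 162.2.
Round up to the next whole participant.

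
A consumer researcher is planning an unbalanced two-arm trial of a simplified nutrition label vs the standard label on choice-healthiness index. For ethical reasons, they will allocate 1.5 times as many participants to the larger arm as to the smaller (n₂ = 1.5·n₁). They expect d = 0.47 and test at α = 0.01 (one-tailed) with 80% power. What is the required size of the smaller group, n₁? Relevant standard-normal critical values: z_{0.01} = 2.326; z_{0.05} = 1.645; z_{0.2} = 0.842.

n₁ = 76

With allocation ratio k = n₂/n₁ = 1.5, Var(x̄₁−x̄₂) = σ²(1/n₁ + 1/(k·n₁)) = σ²·(k+1)/(k·n₁).
So n₁ = (1 + 1/k)·((z_{α} + z_β)/d)² = 1.667 × (3.168/0.47)².
n₁ = 1.667 × 45.43 = 75.7.
Round up: n₁ = 76, giving n₂ = 1.5 × 76 = 114.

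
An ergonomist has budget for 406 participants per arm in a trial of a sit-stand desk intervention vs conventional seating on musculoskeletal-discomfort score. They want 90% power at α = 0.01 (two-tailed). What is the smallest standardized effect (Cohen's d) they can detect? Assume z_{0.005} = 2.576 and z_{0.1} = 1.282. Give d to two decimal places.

For two independent groups of n = 406 each: d_min = (z_{α/2} + z_β)·√(2/n).
z-sum = 2.576 + 1.282 = 3.858.
d_min = 3.858 × √(2/406) = 3.858 × 0.0702 = 0.271.

d_min ≈ 0.27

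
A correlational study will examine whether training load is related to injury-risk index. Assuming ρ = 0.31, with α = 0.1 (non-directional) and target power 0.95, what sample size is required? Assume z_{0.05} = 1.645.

n = 109

Fisher's z: C = ½·ln((1+r)/(1−r)) = ½·ln(1.8986) = 0.3205.
n = ((z_{α/2} + z_β)/C)² + 3.
(1.645 + 1.645) / 0.3205 = 3.290 / 0.3205 = 10.265.
n = 10.265² + 3 = 105.37 + 3 = 108.4.
Round up.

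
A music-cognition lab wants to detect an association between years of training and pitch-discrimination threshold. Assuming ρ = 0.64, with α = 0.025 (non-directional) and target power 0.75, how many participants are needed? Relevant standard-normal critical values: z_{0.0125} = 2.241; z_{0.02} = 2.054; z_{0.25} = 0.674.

Fisher's z: C = ½·ln((1+r)/(1−r)) = ½·ln(4.5556) = 0.7582.
n = ((z_{α/2} + z_β)/C)² + 3.
(2.241 + 0.674) / 0.7582 = 2.915 / 0.7582 = 3.845.
n = 3.845² + 3 = 14.78 + 3 = 17.8.
Round up.

n = 18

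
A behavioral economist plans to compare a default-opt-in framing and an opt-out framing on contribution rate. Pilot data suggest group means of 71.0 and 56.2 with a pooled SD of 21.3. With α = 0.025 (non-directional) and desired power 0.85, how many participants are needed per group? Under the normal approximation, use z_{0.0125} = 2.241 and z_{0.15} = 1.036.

n = 45 per group

Cohen's d = |M₁ − M₂| / SD_pooled = |71.0 − 56.2| / 21.3 = 14.8 / 21.3 = 0.695.
For two independent groups with equal n: n = 2·((z_{α/2} + z_β) / d)².
z_{α/2} + z_β = 2.241 + 1.036 = 3.277.
n = 2 × (3.277 / 0.695)² = 2 × 4.715² = 2 × 22.23 = 44.5.
Round up to the next whole participant.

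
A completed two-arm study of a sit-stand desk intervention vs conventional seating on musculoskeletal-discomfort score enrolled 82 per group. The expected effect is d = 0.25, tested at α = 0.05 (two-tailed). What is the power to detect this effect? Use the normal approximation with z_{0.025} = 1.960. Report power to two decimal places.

power ≈ 0.36

For two equal groups, power = Φ(d·√(n/2) − z_{α/2}).
d·√(n/2) = 0.25 × √(82/2) = 0.25 × 6.403 = 1.601.
z_β = 1.601 − 1.960 = -0.359.
Power = Φ(-0.359) = 0.360.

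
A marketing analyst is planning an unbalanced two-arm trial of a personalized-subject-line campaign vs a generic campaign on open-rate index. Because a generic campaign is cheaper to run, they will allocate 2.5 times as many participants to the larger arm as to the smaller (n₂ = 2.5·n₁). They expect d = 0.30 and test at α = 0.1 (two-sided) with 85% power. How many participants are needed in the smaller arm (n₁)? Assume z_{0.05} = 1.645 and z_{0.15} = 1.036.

With allocation ratio k = n₂/n₁ = 2.5, Var(x̄₁−x̄₂) = σ²(1/n₁ + 1/(k·n₁)) = σ²·(k+1)/(k·n₁).
So n₁ = (1 + 1/k)·((z_{α/2} + z_β)/d)² = 1.400 × (2.681/0.30)².
n₁ = 1.400 × 79.86 = 111.8.
Round up: n₁ = 112, giving n₂ = 2.5 × 112 = 280.

n₁ = 112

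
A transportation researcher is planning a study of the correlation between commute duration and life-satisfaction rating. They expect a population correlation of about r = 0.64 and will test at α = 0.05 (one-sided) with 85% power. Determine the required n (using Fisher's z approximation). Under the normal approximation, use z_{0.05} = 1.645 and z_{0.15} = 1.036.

n = 16

Fisher's z: C = ½·ln((1+r)/(1−r)) = ½·ln(4.5556) = 0.7582.
n = ((z_{α} + z_β)/C)² + 3.
(1.645 + 1.036) / 0.7582 = 2.681 / 0.7582 = 3.536.
n = 3.536² + 3 = 12.50 + 3 = 15.5.
Round up.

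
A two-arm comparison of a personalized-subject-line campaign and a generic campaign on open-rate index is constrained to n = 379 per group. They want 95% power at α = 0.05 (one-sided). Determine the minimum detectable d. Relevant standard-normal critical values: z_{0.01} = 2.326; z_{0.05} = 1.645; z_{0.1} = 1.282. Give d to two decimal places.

d_min ≈ 0.24

For two independent groups of n = 379 each: d_min = (z_{α} + z_β)·√(2/n).
z-sum = 1.645 + 1.645 = 3.290.
d_min = 3.290 × √(2/379) = 3.290 × 0.0726 = 0.239.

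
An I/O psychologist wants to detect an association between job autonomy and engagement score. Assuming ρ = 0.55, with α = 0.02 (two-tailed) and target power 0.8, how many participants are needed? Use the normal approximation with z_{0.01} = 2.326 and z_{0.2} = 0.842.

n = 30

Fisher's z: C = ½·ln((1+r)/(1−r)) = ½·ln(3.4444) = 0.6184.
n = ((z_{α/2} + z_β)/C)² + 3.
(2.326 + 0.842) / 0.6184 = 3.168 / 0.6184 = 5.123.
n = 5.123² + 3 = 26.24 + 3 = 29.2.
Round up.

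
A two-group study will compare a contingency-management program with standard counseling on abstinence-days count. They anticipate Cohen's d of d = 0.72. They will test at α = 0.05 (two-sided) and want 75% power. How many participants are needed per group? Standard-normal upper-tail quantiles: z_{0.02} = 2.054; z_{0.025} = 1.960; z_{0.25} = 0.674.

n = 27 per group

For two independent groups with equal n: n = 2·((z_{α/2} + z_β) / d)².
z_{α/2} + z_β = 1.960 + 0.674 = 2.634.
n = 2 × (2.634 / 0.72)² = 2 × 3.658² = 2 × 13.38 = 26.8.
Round up to the next whole participant.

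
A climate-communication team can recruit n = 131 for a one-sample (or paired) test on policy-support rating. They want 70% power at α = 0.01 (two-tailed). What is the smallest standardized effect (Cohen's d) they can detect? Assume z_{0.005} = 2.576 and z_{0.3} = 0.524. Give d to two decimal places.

d_min ≈ 0.27

For a single sample (or paired design) of n = 131: d_min = (z_{α/2} + z_β)/√n.
z-sum = 2.576 + 0.524 = 3.100.
d_min = 3.100 / √131 = 3.100 / 11.446 = 0.271.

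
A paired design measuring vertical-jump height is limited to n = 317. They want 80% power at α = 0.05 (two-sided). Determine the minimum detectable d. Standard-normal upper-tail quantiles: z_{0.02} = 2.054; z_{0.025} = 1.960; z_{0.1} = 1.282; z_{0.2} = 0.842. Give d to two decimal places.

d_min ≈ 0.16

For a single sample (or paired design) of n = 317: d_min = (z_{α/2} + z_β)/√n.
z-sum = 1.960 + 0.842 = 2.802.
d_min = 2.802 / √317 = 2.802 / 17.804 = 0.157.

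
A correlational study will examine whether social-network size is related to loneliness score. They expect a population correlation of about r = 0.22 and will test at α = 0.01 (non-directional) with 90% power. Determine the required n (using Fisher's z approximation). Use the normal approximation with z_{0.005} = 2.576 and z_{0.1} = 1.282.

Fisher's z: C = ½·ln((1+r)/(1−r)) = ½·ln(1.5641) = 0.2237.
n = ((z_{α/2} + z_β)/C)² + 3.
(2.576 + 1.282) / 0.2237 = 3.858 / 0.2237 = 17.246.
n = 17.246² + 3 = 297.44 + 3 = 300.4.
Round up.

n = 301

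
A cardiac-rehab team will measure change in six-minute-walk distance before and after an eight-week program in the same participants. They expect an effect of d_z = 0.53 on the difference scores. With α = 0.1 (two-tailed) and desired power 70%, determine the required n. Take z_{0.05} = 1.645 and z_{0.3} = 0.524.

n = 17 pairs

For a paired (one-sample on differences) test: n = ((z_{α/2} + z_β) / d)².
z_{α/2} + z_β = 1.645 + 0.524 = 2.169.
n = (2.169 / 0.53)² = 4.092² = 16.75.
Round up.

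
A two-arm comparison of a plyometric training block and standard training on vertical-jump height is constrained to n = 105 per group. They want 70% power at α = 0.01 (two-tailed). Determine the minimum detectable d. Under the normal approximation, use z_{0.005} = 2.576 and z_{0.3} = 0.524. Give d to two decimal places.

For two independent groups of n = 105 each: d_min = (z_{α/2} + z_β)·√(2/n).
z-sum = 2.576 + 0.524 = 3.100.
d_min = 3.100 × √(2/105) = 3.100 × 0.1380 = 0.428.

d_min ≈ 0.43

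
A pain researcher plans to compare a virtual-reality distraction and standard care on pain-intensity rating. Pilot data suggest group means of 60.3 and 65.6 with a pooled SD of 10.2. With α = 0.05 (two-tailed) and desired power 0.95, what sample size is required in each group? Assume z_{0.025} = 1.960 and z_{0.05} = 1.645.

n = 97 per group

Cohen's d = |M₁ − M₂| / SD_pooled = |60.3 − 65.6| / 10.2 = 5.3 / 10.2 = 0.520.
For two independent groups with equal n: n = 2·((z_{α/2} + z_β) / d)².
z_{α/2} + z_β = 1.960 + 1.645 = 3.605.
n = 2 × (3.605 / 0.520)² = 2 × 6.933² = 2 × 48.06 = 96.1.
Round up to the next whole participant.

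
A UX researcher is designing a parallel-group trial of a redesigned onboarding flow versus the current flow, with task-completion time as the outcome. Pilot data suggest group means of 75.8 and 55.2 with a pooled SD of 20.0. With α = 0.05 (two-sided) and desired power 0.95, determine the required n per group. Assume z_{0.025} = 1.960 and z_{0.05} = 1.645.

Cohen's d = |M₁ − M₂| / SD_pooled = |75.8 − 55.2| / 20.0 = 20.6 / 20.0 = 1.030.
For two independent groups with equal n: n = 2·((z_{α/2} + z_β) / d)².
z_{α/2} + z_β = 1.960 + 1.645 = 3.605.
n = 2 × (3.605 / 1.030)² = 2 × 3.500² = 2 × 12.25 = 24.5.
Round up to the next whole participant.

n = 25 per group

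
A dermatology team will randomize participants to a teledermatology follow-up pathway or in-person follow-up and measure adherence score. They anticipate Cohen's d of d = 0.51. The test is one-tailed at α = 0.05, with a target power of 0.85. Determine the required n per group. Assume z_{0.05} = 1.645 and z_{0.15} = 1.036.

n = 56 per group

For two independent groups with equal n: n = 2·((z_{α} + z_β) / d)².
z_{α} + z_β = 1.645 + 1.036 = 2.681.
n = 2 × (2.681 / 0.51)² = 2 × 5.257² = 2 × 27.63 = 55.3.
Round up to the next whole participant.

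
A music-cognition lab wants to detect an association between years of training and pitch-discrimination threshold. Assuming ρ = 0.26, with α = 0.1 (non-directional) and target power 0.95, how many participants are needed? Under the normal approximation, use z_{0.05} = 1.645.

n = 156

Fisher's z: C = ½·ln((1+r)/(1−r)) = ½·ln(1.7027) = 0.2661.
n = ((z_{α/2} + z_β)/C)² + 3.
(1.645 + 1.645) / 0.2661 = 3.290 / 0.2661 = 12.364.
n = 12.364² + 3 = 152.86 + 3 = 155.9.
Round up.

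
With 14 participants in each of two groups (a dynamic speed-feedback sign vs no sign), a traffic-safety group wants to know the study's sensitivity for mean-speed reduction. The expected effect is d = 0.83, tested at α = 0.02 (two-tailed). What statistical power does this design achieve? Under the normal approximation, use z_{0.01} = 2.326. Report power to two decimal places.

power ≈ 0.45

For two equal groups, power = Φ(d·√(n/2) − z_{α/2}).
d·√(n/2) = 0.83 × √(14/2) = 0.83 × 2.646 = 2.196.
z_β = 2.196 − 2.326 = -0.130.
Power = Φ(-0.130) = 0.448.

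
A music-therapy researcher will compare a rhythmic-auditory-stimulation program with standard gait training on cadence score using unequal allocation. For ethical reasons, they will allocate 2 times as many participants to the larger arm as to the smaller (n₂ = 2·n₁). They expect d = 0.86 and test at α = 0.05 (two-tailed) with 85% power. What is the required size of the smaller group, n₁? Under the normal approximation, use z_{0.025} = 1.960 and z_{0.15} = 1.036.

With allocation ratio k = n₂/n₁ = 2, Var(x̄₁−x̄₂) = σ²(1/n₁ + 1/(k·n₁)) = σ²·(k+1)/(k·n₁).
So n₁ = (1 + 1/k)·((z_{α/2} + z_β)/d)² = 1.500 × (2.996/0.86)².
n₁ = 1.500 × 12.14 = 18.2.
Round up: n₁ = 19, giving n₂ = 2 × 19 = 38.

n₁ = 19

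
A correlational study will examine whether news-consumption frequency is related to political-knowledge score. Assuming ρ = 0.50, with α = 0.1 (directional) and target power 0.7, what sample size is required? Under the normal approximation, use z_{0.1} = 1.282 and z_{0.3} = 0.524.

Fisher's z: C = ½·ln((1+r)/(1−r)) = ½·ln(3.0000) = 0.5493.
n = ((z_{α} + z_β)/C)² + 3.
(1.282 + 0.524) / 0.5493 = 1.806 / 0.5493 = 3.288.
n = 3.288² + 3 = 10.81 + 3 = 13.8.
Round up.

n = 14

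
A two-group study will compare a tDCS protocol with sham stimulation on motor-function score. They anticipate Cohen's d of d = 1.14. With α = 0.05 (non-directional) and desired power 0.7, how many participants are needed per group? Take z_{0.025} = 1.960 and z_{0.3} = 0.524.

n = 10 per group

For two independent groups with equal n: n = 2·((z_{α/2} + z_β) / d)².
z_{α/2} + z_β = 1.960 + 0.524 = 2.484.
n = 2 × (2.484 / 1.14)² = 2 × 2.179² = 2 × 4.75 = 9.5.
Round up to the next whole participant.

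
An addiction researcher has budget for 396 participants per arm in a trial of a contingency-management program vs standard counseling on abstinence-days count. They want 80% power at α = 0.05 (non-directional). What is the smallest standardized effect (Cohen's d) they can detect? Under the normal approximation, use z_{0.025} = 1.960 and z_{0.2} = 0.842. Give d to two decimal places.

d_min ≈ 0.20

For two independent groups of n = 396 each: d_min = (z_{α/2} + z_β)·√(2/n).
z-sum = 1.960 + 0.842 = 2.802.
d_min = 2.802 × √(2/396) = 2.802 × 0.0711 = 0.199.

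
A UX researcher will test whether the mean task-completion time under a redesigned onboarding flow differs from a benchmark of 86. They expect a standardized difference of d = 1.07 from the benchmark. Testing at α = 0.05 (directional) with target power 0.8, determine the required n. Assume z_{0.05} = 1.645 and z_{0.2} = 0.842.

For a one-sample test: n = ((z_{α} + z_β) / d)².
z_{α} + z_β = 1.645 + 0.842 = 2.487.
n = (2.487 / 1.07)² = 2.324² = 5.40.
Round up.

n = 6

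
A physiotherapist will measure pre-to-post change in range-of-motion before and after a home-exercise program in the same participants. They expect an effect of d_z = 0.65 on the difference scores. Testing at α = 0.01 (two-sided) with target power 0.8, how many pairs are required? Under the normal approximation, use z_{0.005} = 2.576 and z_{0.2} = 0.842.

n = 28 pairs

For a paired (one-sample on differences) test: n = ((z_{α/2} + z_β) / d)².
z_{α/2} + z_β = 2.576 + 0.842 = 3.418.
n = (3.418 / 0.65)² = 5.258² = 27.65.
Round up.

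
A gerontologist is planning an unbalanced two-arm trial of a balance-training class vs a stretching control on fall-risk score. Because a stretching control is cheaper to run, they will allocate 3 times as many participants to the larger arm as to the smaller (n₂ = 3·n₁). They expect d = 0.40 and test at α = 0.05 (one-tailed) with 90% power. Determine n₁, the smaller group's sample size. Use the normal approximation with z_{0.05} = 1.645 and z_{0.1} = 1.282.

With allocation ratio k = n₂/n₁ = 3, Var(x̄₁−x̄₂) = σ²(1/n₁ + 1/(k·n₁)) = σ²·(k+1)/(k·n₁).
So n₁ = (1 + 1/k)·((z_{α} + z_β)/d)² = 1.333 × (2.927/0.40)².
n₁ = 1.333 × 53.55 = 71.4.
Round up: n₁ = 72, giving n₂ = 3 × 72 = 216.

n₁ = 72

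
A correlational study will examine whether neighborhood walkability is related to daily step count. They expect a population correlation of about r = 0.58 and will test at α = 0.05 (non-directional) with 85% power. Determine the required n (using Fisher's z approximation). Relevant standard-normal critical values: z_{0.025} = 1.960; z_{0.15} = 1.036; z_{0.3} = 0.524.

Fisher's z: C = ½·ln((1+r)/(1−r)) = ½·ln(3.7619) = 0.6625.
n = ((z_{α/2} + z_β)/C)² + 3.
(1.960 + 1.036) / 0.6625 = 2.996 / 0.6625 = 4.522.
n = 4.522² + 3 = 20.45 + 3 = 23.5.
Round up.

n = 24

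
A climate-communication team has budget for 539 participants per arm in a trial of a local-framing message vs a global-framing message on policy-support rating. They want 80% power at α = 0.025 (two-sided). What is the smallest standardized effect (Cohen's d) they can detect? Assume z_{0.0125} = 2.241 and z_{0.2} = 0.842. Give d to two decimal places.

d_min ≈ 0.19

For two independent groups of n = 539 each: d_min = (z_{α/2} + z_β)·√(2/n).
z-sum = 2.241 + 0.842 = 3.083.
d_min = 3.083 × √(2/539) = 3.083 × 0.0609 = 0.188.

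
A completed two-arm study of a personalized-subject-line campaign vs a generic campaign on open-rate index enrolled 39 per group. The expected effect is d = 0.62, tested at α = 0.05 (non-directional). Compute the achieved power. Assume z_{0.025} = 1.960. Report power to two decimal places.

For two equal groups, power = Φ(d·√(n/2) − z_{α/2}).
d·√(n/2) = 0.62 × √(39/2) = 0.62 × 4.416 = 2.738.
z_β = 2.738 − 1.960 = 0.778.
Power = Φ(0.778) = 0.782.

power ≈ 0.78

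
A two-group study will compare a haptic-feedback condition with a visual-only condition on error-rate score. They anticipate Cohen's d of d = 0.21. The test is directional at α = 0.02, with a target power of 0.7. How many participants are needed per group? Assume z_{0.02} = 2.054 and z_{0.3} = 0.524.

n = 302 per group

For two independent groups with equal n: n = 2·((z_{α} + z_β) / d)².
z_{α} + z_β = 2.054 + 0.524 = 2.578.
n = 2 × (2.578 / 0.21)² = 2 × 12.276² = 2 × 150.70 = 301.4.
Round up to the next whole participant.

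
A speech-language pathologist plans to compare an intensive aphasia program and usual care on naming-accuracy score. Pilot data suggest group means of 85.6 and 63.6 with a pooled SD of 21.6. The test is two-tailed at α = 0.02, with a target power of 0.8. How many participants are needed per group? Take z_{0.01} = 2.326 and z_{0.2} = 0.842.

n = 20 per group

Cohen's d = |M₁ − M₂| / SD_pooled = |85.6 − 63.6| / 21.6 = 22.0 / 21.6 = 1.019.
For two independent groups with equal n: n = 2·((z_{α/2} + z_β) / d)².
z_{α/2} + z_β = 2.326 + 0.842 = 3.168.
n = 2 × (3.168 / 1.019)² = 2 × 3.109² = 2 × 9.67 = 19.3.
Round up to the next whole participant.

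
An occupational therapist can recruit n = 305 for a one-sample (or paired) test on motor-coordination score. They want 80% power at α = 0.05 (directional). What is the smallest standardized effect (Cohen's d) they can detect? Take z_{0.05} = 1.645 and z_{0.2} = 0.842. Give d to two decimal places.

For a single sample (or paired design) of n = 305: d_min = (z_{α} + z_β)/√n.
z-sum = 1.645 + 0.842 = 2.487.
d_min = 2.487 / √305 = 2.487 / 17.464 = 0.142.

d_min ≈ 0.14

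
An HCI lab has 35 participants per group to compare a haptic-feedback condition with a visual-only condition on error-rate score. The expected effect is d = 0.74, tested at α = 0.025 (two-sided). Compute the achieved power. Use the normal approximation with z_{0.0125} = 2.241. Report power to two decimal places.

For two equal groups, power = Φ(d·√(n/2) − z_{α/2}).
d·√(n/2) = 0.74 × √(35/2) = 0.74 × 4.183 = 3.096.
z_β = 3.096 − 2.241 = 0.855.
Power = Φ(0.855) = 0.804.

power ≈ 0.80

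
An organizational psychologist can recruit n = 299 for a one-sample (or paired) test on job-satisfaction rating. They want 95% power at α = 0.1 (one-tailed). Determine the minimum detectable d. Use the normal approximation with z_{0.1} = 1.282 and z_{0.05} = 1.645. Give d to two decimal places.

For a single sample (or paired design) of n = 299: d_min = (z_{α} + z_β)/√n.
z-sum = 1.282 + 1.645 = 2.927.
d_min = 2.927 / √299 = 2.927 / 17.292 = 0.169.

d_min ≈ 0.17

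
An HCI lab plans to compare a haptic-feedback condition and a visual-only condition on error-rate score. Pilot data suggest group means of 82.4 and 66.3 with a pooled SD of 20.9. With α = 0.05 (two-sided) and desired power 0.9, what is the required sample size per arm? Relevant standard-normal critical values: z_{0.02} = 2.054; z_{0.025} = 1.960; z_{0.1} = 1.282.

Cohen's d = |M₁ − M₂| / SD_pooled = |82.4 − 66.3| / 20.9 = 16.1 / 20.9 = 0.770.
For two independent groups with equal n: n = 2·((z_{α/2} + z_β) / d)².
z_{α/2} + z_β = 1.960 + 1.282 = 3.242.
n = 2 × (3.242 / 0.770)² = 2 × 4.210² = 2 × 17.73 = 35.5.
Round up to the next whole participant.

n = 36 per group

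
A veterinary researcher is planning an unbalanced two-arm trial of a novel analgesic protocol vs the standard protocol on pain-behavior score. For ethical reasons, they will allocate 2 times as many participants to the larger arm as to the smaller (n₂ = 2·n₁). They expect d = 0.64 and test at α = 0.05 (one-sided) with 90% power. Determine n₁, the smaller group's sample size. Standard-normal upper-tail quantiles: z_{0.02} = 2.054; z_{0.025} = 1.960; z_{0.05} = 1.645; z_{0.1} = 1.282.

n₁ = 32

With allocation ratio k = n₂/n₁ = 2, Var(x̄₁−x̄₂) = σ²(1/n₁ + 1/(k·n₁)) = σ²·(k+1)/(k·n₁).
So n₁ = (1 + 1/k)·((z_{α} + z_β)/d)² = 1.500 × (2.927/0.64)².
n₁ = 1.500 × 20.92 = 31.4.
Round up: n₁ = 32, giving n₂ = 2 × 32 = 64.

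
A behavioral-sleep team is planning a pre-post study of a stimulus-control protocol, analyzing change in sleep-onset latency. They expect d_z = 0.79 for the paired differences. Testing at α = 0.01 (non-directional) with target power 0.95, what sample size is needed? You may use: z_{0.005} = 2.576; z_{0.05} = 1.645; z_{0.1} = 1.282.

n = 29 pairs

For a paired (one-sample on differences) test: n = ((z_{α/2} + z_β) / d)².
z_{α/2} + z_β = 2.576 + 1.645 = 4.221.
n = (4.221 / 0.79)² = 5.343² = 28.55.
Round up.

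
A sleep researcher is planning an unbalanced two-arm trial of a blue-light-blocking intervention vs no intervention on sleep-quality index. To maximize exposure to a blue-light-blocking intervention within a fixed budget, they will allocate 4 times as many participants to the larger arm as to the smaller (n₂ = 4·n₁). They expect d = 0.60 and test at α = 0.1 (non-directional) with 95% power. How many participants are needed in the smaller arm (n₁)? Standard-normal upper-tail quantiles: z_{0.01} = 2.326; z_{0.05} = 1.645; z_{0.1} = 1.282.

With allocation ratio k = n₂/n₁ = 4, Var(x̄₁−x̄₂) = σ²(1/n₁ + 1/(k·n₁)) = σ²·(k+1)/(k·n₁).
So n₁ = (1 + 1/k)·((z_{α/2} + z_β)/d)² = 1.250 × (3.290/0.60)².
n₁ = 1.250 × 30.07 = 37.6.
Round up: n₁ = 38, giving n₂ = 4 × 38 = 152.

n₁ = 38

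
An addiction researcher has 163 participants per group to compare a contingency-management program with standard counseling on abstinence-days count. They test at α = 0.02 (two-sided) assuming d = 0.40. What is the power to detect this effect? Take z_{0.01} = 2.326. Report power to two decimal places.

For two equal groups, power = Φ(d·√(n/2) − z_{α/2}).
d·√(n/2) = 0.40 × √(163/2) = 0.40 × 9.028 = 3.611.
z_β = 3.611 − 2.326 = 1.285.
Power = Φ(1.285) = 0.901.

power ≈ 0.90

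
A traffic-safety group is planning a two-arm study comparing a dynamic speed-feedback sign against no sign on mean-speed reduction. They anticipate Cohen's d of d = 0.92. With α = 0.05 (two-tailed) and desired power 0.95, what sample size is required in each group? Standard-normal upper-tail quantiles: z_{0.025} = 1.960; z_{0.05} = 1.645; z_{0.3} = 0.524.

n = 31 per group

For two independent groups with equal n: n = 2·((z_{α/2} + z_β) / d)².
z_{α/2} + z_β = 1.960 + 1.645 = 3.605.
n = 2 × (3.605 / 0.92)² = 2 × 3.918² = 2 × 15.35 = 30.7.
Round up to the next whole participant.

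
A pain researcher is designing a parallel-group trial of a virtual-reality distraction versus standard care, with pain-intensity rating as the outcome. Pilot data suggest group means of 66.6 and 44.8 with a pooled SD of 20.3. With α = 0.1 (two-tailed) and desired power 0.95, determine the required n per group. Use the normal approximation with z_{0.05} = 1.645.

Cohen's d = |M₁ − M₂| / SD_pooled = |66.6 − 44.8| / 20.3 = 21.8 / 20.3 = 1.074.
For two independent groups with equal n: n = 2·((z_{α/2} + z_β) / d)².
z_{α/2} + z_β = 1.645 + 1.645 = 3.290.
n = 2 × (3.290 / 1.074)² = 2 × 3.063² = 2 × 9.38 = 18.8.
Round up to the next whole participant.

n = 19 per group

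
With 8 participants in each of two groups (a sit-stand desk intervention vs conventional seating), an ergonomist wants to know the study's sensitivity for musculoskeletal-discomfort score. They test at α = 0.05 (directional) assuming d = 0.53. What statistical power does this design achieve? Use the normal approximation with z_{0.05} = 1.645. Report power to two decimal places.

power ≈ 0.28

For two equal groups, power = Φ(d·√(n/2) − z_{α}).
d·√(n/2) = 0.53 × √(8/2) = 0.53 × 2.000 = 1.060.
z_β = 1.060 − 1.645 = -0.585.
Power = Φ(-0.585) = 0.279.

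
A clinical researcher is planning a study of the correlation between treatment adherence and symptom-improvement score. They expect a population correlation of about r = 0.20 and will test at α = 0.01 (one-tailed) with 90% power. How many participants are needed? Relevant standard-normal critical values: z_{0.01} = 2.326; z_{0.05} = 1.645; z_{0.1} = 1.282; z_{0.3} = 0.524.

Fisher's z: C = ½·ln((1+r)/(1−r)) = ½·ln(1.5000) = 0.2027.
n = ((z_{α} + z_β)/C)² + 3.
(2.326 + 1.282) / 0.2027 = 3.608 / 0.2027 = 17.800.
n = 17.800² + 3 = 316.83 + 3 = 319.8.
Round up.

n = 320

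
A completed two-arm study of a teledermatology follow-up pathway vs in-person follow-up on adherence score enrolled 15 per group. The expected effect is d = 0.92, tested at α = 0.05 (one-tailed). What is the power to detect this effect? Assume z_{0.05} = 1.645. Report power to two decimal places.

power ≈ 0.81

For two equal groups, power = Φ(d·√(n/2) − z_{α}).
d·√(n/2) = 0.92 × √(15/2) = 0.92 × 2.739 = 2.520.
z_β = 2.520 − 1.645 = 0.875.
Power = Φ(0.875) = 0.809.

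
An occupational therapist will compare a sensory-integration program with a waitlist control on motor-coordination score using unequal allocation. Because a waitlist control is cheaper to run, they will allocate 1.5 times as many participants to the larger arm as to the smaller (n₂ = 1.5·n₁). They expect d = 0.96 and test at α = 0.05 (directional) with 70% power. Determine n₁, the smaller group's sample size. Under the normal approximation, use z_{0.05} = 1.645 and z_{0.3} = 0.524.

With allocation ratio k = n₂/n₁ = 1.5, Var(x̄₁−x̄₂) = σ²(1/n₁ + 1/(k·n₁)) = σ²·(k+1)/(k·n₁).
So n₁ = (1 + 1/k)·((z_{α} + z_β)/d)² = 1.667 × (2.169/0.96)².
n₁ = 1.667 × 5.10 = 8.5.
Round up: n₁ = 9, giving n₂ = ⌈1.5 × 9⌉ = ⌈13.5⌉ = 14.

n₁ = 9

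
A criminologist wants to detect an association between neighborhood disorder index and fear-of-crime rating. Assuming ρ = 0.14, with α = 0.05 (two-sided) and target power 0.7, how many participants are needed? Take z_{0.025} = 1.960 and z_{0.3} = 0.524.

Fisher's z: C = ½·ln((1+r)/(1−r)) = ½·ln(1.3256) = 0.1409.
n = ((z_{α/2} + z_β)/C)² + 3.
(1.960 + 0.524) / 0.1409 = 2.484 / 0.1409 = 17.630.
n = 17.630² + 3 = 310.80 + 3 = 313.8.
Round up.

n = 314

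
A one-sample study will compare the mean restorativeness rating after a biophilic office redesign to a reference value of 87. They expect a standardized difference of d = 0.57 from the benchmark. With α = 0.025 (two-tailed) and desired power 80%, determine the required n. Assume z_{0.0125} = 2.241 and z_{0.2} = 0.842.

n = 30

For a one-sample test: n = ((z_{α/2} + z_β) / d)².
z_{α/2} + z_β = 2.241 + 0.842 = 3.083.
n = (3.083 / 0.57)² = 5.409² = 29.25.
Round up.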